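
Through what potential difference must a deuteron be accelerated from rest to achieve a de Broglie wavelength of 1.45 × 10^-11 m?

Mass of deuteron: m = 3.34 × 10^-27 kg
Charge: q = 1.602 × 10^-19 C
1.95 V

From λ = h/√(2mqV), we solve for V:

λ² = h²/(2mqV)
V = h²/(2mqλ²)
V = (6.626 × 10^-34 J·s)² / (2 × 3.34 × 10^-27 kg × 1.602 × 10^-19 C × (1.45 × 10^-11 m)²)
V = 1.95 V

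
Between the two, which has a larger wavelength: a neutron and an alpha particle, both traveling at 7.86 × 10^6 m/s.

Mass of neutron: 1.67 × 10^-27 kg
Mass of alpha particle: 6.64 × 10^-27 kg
The neutron has the longer wavelength.

Using λ = h/(mv), since both particles have the same velocity, the wavelength depends only on mass.

For neutron: λ₁ = h/(m₁v) = 5.05 × 10^-14 m
For alpha particle: λ₂ = h/(m₂v) = 1.27 × 10^-14 m

Since λ ∝ 1/m at constant velocity, the lighter particle has the longer wavelength.

The neutron has the longer de Broglie wavelength.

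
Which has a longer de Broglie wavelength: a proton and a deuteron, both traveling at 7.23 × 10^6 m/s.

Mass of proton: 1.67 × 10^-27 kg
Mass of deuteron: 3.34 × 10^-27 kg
The proton has the longer wavelength.

Using λ = h/(mv), since both particles have the same velocity, the wavelength depends only on mass.

For proton: λ₁ = h/(m₁v) = 5.49 × 10^-14 m
For deuteron: λ₂ = h/(m₂v) = 2.74 × 10^-14 m

Since λ ∝ 1/m at constant velocity, the lighter particle has the longer wavelength.

The proton has the longer de Broglie wavelength.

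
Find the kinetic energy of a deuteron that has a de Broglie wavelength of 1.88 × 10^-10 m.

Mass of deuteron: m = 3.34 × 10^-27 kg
1.86 × 10^-21 J (or 0.0116 eV)

From λ = h/√(2mKE), we solve for KE:

λ² = h²/(2mKE)
KE = h²/(2mλ²)
KE = (6.626 × 10^-34 J·s)² / (2 × 3.34 × 10^-27 kg × (1.88 × 10^-10 m)²)
KE = 1.86 × 10^-21 J
KE = 0.0116 eV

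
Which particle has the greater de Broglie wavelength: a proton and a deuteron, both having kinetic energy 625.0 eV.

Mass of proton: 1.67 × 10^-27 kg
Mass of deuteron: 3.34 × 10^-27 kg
The proton has the longer wavelength.

Using λ = h/√(2mKE):

For proton: λ₁ = h/√(2m₁KE) = 1.15 × 10^-12 m
For deuteron: λ₂ = h/√(2m₂KE) = 8.10 × 10^-13 m

Since λ ∝ 1/√m at constant kinetic energy, the lighter particle has the longer wavelength.

The proton has the longer de Broglie wavelength.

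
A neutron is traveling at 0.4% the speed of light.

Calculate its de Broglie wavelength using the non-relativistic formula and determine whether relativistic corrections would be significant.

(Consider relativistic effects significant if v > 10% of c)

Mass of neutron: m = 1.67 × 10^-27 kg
No, relativistic corrections are not needed.

Using the non-relativistic de Broglie formula λ = h/(mv):

v = 0.4% × c = 1.199 × 10^6 m/s

λ = h/(mv)
λ = (6.626 × 10^-34 J·s) / (1.67 × 10^-27 kg × 1.199 × 10^6 m/s)
λ = 3.31 × 10^-13 m

Since v = 0.4% of c < 10% of c, relativistic corrections are NOT significant and this non-relativistic result is a good approximation.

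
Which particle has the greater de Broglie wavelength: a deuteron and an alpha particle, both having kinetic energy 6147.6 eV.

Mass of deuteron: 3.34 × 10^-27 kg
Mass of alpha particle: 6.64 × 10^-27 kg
The deuteron has the longer wavelength.

Using λ = h/√(2mKE):

For deuteron: λ₁ = h/√(2m₁KE) = 2.58 × 10^-13 m
For alpha particle: λ₂ = h/√(2m₂KE) = 1.83 × 10^-13 m

Since λ ∝ 1/√m at constant kinetic energy, the lighter particle has the longer wavelength.

The deuteron has the longer de Broglie wavelength.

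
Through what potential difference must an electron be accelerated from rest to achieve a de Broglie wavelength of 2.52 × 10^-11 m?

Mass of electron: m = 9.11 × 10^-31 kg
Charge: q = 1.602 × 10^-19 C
2.37 × 10^3 V

From λ = h/√(2mqV), we solve for V:

λ² = h²/(2mqV)
V = h²/(2mqλ²)
V = (6.626 × 10^-34 J·s)² / (2 × 9.11 × 10^-31 kg × 1.602 × 10^-19 C × (2.52 × 10^-11 m)²)
V = 2.37 × 10^3 V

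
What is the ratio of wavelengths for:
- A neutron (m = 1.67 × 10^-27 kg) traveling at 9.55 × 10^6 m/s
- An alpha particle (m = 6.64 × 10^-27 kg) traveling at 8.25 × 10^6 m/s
λ₁/λ₂ = 3.43

Using λ = h/(mv):

λ₁ = h/(m₁v₁) = 4.15 × 10^-14 m
λ₂ = h/(m₂v₂) = 1.21 × 10^-14 m

Ratio λ₁/λ₂ = (m₂v₂)/(m₁v₁)
         = (6.64 × 10^-27 kg × 8.25 × 10^6 m/s) / (1.67 × 10^-27 kg × 9.55 × 10^6 m/s)
         = 3.43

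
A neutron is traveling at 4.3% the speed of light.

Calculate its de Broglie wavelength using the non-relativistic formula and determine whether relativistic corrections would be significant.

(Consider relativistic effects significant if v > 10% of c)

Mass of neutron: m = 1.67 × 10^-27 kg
No, relativistic corrections are not needed.

Using the non-relativistic de Broglie formula λ = h/(mv):

v = 4.3% × c = 1.289 × 10^7 m/s

λ = h/(mv)
λ = (6.626 × 10^-34 J·s) / (1.67 × 10^-27 kg × 1.289 × 10^7 m/s)
λ = 3.08 × 10^-14 m

Since v = 4.3% of c < 10% of c, relativistic corrections are NOT significant and this non-relativistic result is a good approximation.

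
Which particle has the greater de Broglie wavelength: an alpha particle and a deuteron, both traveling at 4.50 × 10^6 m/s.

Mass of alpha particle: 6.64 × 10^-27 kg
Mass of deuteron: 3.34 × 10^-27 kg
The deuteron has the longer wavelength.

Using λ = h/(mv), since both particles have the same velocity, the wavelength depends only on mass.

For alpha particle: λ₁ = h/(m₁v) = 2.22 × 10^-14 m
For deuteron: λ₂ = h/(m₂v) = 4.41 × 10^-14 m

Since λ ∝ 1/m at constant velocity, the lighter particle has the longer wavelength.

The deuteron has the longer de Broglie wavelength.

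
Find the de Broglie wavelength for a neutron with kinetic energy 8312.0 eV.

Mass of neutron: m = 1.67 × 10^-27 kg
3.14 × 10^-13 m

Using λ = h/√(2mKE):

First convert KE to Joules: KE = 8312.0 eV = 1.332 × 10^-15 J

λ = h/√(2mKE)
λ = (6.626 × 10^-34 J·s) / √(2 × 1.67 × 10^-27 kg × 1.332 × 10^-15 J)
λ = 3.14 × 10^-13 m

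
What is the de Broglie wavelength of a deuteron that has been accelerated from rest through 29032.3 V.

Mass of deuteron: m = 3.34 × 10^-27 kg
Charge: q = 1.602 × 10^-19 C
1.19 × 10^-13 m

When a particle is accelerated through voltage V, it gains kinetic energy KE = qV.

The de Broglie wavelength is then λ = h/√(2mqV):

λ = h/√(2mqV)
λ = (6.626 × 10^-34 J·s) / √(2 × 3.34 × 10^-27 kg × 1.602 × 10^-19 C × 29032.3 V)
λ = 1.19 × 10^-13 m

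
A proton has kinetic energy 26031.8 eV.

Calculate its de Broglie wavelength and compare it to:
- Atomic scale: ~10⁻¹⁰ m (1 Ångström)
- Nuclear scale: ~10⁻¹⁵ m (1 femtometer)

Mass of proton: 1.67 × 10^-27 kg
λ = 1.78 × 10^-13 m, which is between nuclear and atomic scales.

Using λ = h/√(2mKE):

KE = 26031.8 eV = 4.171 × 10^-15 J

λ = h/√(2mKE)
λ = (6.626 × 10^-34 J·s) / √(2 × 1.67 × 10^-27 kg × 4.171 × 10^-15 J)
λ = 1.78 × 10^-13 m

Comparison:
- Atomic scale (10⁻¹⁰ m): λ is 0.0018× this size
- Nuclear scale (10⁻¹⁵ m): λ is 1.8e+02× this size

The wavelength is between nuclear and atomic scales.

This wavelength is appropriate for probing atomic structure but too large for nuclear physics experiments.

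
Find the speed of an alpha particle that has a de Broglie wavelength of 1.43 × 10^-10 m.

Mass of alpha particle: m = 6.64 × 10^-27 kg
6.98 × 10^2 m/s

From the de Broglie relation λ = h/(mv), we solve for v:

v = h/(mλ)
v = (6.626 × 10^-34 J·s) / (6.64 × 10^-27 kg × 1.43 × 10^-10 m)
v = 6.98 × 10^2 m/s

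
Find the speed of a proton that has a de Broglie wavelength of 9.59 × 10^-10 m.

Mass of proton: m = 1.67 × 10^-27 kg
4.14 × 10^2 m/s

From the de Broglie relation λ = h/(mv), we solve for v:

v = h/(mλ)
v = (6.626 × 10^-34 J·s) / (1.67 × 10^-27 kg × 9.59 × 10^-10 m)
v = 4.14 × 10^2 m/s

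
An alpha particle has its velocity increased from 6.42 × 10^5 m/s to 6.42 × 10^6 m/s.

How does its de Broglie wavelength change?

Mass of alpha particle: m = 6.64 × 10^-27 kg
The wavelength decreases by a factor of 10.

Using λ = h/(mv):

Initial wavelength: λ₁ = h/(mv₁) = 1.55 × 10^-13 m
Final wavelength: λ₂ = h/(mv₂) = 1.55 × 10^-14 m

Since λ ∝ 1/v, when velocity increases by a factor of 10, the wavelength decreases by a factor of 10.

λ₂/λ₁ = v₁/v₂ = 1/10

The wavelength decreases by a factor of 10.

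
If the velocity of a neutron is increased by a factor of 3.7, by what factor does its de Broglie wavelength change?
The wavelength decreases by a factor of 3.7.

From λ = h/(mv), the wavelength is inversely proportional to velocity:

λ ∝ 1/v

If v → 3.7v, then λ → λ/3.7

When velocity is increased by a factor of 3.7, the wavelength decreases by a factor of 3.7.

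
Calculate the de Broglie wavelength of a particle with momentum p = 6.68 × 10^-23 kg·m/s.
9.92 × 10^-12 m

Using the de Broglie relation λ = h/p:

λ = h/p
λ = (6.626 × 10^-34 J·s) / (6.68 × 10^-23 kg·m/s)
λ = 9.92 × 10^-12 m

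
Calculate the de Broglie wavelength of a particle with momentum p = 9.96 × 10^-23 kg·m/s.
6.65 × 10^-12 m

Using the de Broglie relation λ = h/p:

λ = h/p
λ = (6.626 × 10^-34 J·s) / (9.96 × 10^-23 kg·m/s)
λ = 6.65 × 10^-12 m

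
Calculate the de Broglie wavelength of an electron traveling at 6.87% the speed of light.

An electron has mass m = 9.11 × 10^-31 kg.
3.53 × 10^-11 m

Using the de Broglie relation λ = h/(mv):

v = 6.87% × c = 2.060 × 10^7 m/s

λ = h/(mv)
λ = (6.626 × 10^-34 J·s) / (9.11 × 10^-31 kg × 2.060 × 10^7 m/s)
λ = 3.53 × 10^-11 m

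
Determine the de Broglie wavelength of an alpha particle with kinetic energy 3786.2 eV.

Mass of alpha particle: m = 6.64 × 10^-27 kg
2.33 × 10^-13 m

Using λ = h/√(2mKE):

First convert KE to Joules: KE = 3786.2 eV = 6.066 × 10^-16 J

λ = h/√(2mKE)
λ = (6.626 × 10^-34 J·s) / √(2 × 6.64 × 10^-27 kg × 6.066 × 10^-16 J)
λ = 2.33 × 10^-13 m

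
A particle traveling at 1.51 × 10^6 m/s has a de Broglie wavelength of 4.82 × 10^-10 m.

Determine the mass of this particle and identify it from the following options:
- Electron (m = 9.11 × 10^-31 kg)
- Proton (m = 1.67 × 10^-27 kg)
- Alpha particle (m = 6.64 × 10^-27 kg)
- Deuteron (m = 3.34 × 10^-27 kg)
The particle is an electron.

From λ = h/(mv), solve for mass:

m = h/(λv)
m = (6.626 × 10^-34 J·s) / (4.82 × 10^-10 m × 1.51 × 10^6 m/s)
m = 9.10 × 10^-31 kg

Comparing with the listed masses, this is closest to an electron.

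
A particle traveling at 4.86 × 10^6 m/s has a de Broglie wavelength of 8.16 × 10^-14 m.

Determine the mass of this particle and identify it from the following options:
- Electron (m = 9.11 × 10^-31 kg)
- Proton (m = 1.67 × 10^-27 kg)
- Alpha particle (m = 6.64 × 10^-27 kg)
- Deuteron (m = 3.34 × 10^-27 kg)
The particle is a proton.

From λ = h/(mv), solve for mass:

m = h/(λv)
m = (6.626 × 10^-34 J·s) / (8.16 × 10^-14 m × 4.86 × 10^6 m/s)
m = 1.67 × 10^-27 kg

Comparing with the listed masses, this is closest to a proton.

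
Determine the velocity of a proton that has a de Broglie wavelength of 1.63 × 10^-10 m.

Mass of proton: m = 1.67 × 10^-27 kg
2.43 × 10^3 m/s

From the de Broglie relation λ = h/(mv), we solve for v:

v = h/(mλ)
v = (6.626 × 10^-34 J·s) / (1.67 × 10^-27 kg × 1.63 × 10^-10 m)
v = 2.43 × 10^3 m/s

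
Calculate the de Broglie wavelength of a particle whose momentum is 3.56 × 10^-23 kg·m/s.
1.86 × 10^-11 m

Using the de Broglie relation λ = h/p:

λ = h/p
λ = (6.626 × 10^-34 J·s) / (3.56 × 10^-23 kg·m/s)
λ = 1.86 × 10^-11 m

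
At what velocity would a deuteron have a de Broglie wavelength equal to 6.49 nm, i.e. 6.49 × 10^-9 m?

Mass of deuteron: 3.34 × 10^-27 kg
3.06 × 10^1 m/s

From λ = h/(mv), solve for v:

v = h/(mλ)
v = (6.626 × 10^-34 J·s) / (3.34 × 10^-27 kg × 6.49 × 10^-9 m)
v = 3.06 × 10^1 m/s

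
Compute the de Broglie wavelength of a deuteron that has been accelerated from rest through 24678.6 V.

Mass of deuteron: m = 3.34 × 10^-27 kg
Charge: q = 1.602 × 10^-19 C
1.29 × 10^-13 m

When a particle is accelerated through voltage V, it gains kinetic energy KE = qV.

The de Broglie wavelength is then λ = h/√(2mqV):

λ = h/√(2mqV)
λ = (6.626 × 10^-34 J·s) / √(2 × 3.34 × 10^-27 kg × 1.602 × 10^-19 C × 24678.6 V)
λ = 1.29 × 10^-13 m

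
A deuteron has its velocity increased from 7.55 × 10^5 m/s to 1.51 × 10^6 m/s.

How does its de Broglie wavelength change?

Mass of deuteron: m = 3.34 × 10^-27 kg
The wavelength decreases by a factor of 2.

Using λ = h/(mv):

Initial wavelength: λ₁ = h/(mv₁) = 2.63 × 10^-13 m
Final wavelength: λ₂ = h/(mv₂) = 1.31 × 10^-13 m

Since λ ∝ 1/v, when velocity increases by a factor of 2, the wavelength decreases by a factor of 2.

λ₂/λ₁ = v₁/v₂ = 1/2

The wavelength decreases by a factor of 2.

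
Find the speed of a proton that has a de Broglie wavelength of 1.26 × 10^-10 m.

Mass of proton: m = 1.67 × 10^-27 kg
3.15 × 10^3 m/s

From the de Broglie relation λ = h/(mv), we solve for v:

v = h/(mλ)
v = (6.626 × 10^-34 J·s) / (1.67 × 10^-27 kg × 1.26 × 10^-10 m)
v = 3.15 × 10^3 m/s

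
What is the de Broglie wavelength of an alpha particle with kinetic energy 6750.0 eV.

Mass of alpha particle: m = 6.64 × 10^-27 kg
1.75 × 10^-13 m

Using λ = h/√(2mKE):

First convert KE to Joules: KE = 6750.0 eV = 1.081 × 10^-15 J

λ = h/√(2mKE)
λ = (6.626 × 10^-34 J·s) / √(2 × 6.64 × 10^-27 kg × 1.081 × 10^-15 J)
λ = 1.75 × 10^-13 m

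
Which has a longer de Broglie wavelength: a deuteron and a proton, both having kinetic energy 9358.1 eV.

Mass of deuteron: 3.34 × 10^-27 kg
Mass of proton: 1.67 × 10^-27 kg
The proton has the longer wavelength.

Using λ = h/√(2mKE):

For deuteron: λ₁ = h/√(2m₁KE) = 2.09 × 10^-13 m
For proton: λ₂ = h/√(2m₂KE) = 2.96 × 10^-13 m

Since λ ∝ 1/√m at constant kinetic energy, the lighter particle has the longer wavelength.

The proton has the longer de Broglie wavelength.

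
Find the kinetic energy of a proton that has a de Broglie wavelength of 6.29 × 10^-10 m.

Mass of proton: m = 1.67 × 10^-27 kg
3.32 × 10^-22 J (or 2.07 × 10^-3 eV)

From λ = h/√(2mKE), we solve for KE:

λ² = h²/(2mKE)
KE = h²/(2mλ²)
KE = (6.626 × 10^-34 J·s)² / (2 × 1.67 × 10^-27 kg × (6.29 × 10^-10 m)²)
KE = 3.32 × 10^-22 J
KE = 2.07 × 10^-3 eV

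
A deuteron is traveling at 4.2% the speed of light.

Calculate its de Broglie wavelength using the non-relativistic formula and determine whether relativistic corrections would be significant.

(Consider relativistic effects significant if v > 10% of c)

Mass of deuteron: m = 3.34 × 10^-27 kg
No, relativistic corrections are not needed.

Using the non-relativistic de Broglie formula λ = h/(mv):

v = 4.2% × c = 1.259 × 10^7 m/s

λ = h/(mv)
λ = (6.626 × 10^-34 J·s) / (3.34 × 10^-27 kg × 1.259 × 10^7 m/s)
λ = 1.58 × 10^-14 m

Since v = 4.2% of c < 10% of c, relativistic corrections are NOT significant and this non-relativistic result is a good approximation.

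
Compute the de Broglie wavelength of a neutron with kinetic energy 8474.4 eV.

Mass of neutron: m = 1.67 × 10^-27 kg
3.11 × 10^-13 m

Using λ = h/√(2mKE):

First convert KE to Joules: KE = 8474.4 eV = 1.358 × 10^-15 J

λ = h/√(2mKE)
λ = (6.626 × 10^-34 J·s) / √(2 × 1.67 × 10^-27 kg × 1.358 × 10^-15 J)
λ = 3.11 × 10^-13 m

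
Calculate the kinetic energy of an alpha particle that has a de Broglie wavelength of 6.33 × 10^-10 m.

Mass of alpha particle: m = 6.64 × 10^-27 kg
8.25 × 10^-23 J (or 5.15 × 10^-4 eV)

From λ = h/√(2mKE), we solve for KE:

λ² = h²/(2mKE)
KE = h²/(2mλ²)
KE = (6.626 × 10^-34 J·s)² / (2 × 6.64 × 10^-27 kg × (6.33 × 10^-10 m)²)
KE = 8.25 × 10^-23 J
KE = 5.15 × 10^-4 eV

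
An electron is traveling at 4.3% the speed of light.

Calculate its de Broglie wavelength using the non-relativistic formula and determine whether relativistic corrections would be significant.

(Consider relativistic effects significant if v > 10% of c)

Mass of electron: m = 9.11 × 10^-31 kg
No, relativistic corrections are not needed.

Using the non-relativistic de Broglie formula λ = h/(mv):

v = 4.3% × c = 1.289 × 10^7 m/s

λ = h/(mv)
λ = (6.626 × 10^-34 J·s) / (9.11 × 10^-31 kg × 1.289 × 10^7 m/s)
λ = 5.64 × 10^-11 m

Since v = 4.3% of c < 10% of c, relativistic corrections are NOT significant and this non-relativistic result is a good approximation.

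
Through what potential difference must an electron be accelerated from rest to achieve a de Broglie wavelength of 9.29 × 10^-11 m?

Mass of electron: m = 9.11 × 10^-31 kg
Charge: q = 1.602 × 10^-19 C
174 V

From λ = h/√(2mqV), we solve for V:

λ² = h²/(2mqV)
V = h²/(2mqλ²)
V = (6.626 × 10^-34 J·s)² / (2 × 9.11 × 10^-31 kg × 1.602 × 10^-19 C × (9.29 × 10^-11 m)²)
V = 174 V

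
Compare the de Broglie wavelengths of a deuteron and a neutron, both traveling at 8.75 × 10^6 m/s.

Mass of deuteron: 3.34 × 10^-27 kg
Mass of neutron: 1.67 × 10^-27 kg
The neutron has the longer wavelength.

Using λ = h/(mv), since both particles have the same velocity, the wavelength depends only on mass.

For deuteron: λ₁ = h/(m₁v) = 2.27 × 10^-14 m
For neutron: λ₂ = h/(m₂v) = 4.53 × 10^-14 m

Since λ ∝ 1/m at constant velocity, the lighter particle has the longer wavelength.

The neutron has the longer de Broglie wavelength.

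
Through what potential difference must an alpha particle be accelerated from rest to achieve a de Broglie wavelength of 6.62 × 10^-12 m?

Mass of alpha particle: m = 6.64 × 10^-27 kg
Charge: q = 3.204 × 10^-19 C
2.35 V

From λ = h/√(2mqV), we solve for V:

λ² = h²/(2mqV)
V = h²/(2mqλ²)
V = (6.626 × 10^-34 J·s)² / (2 × 6.64 × 10^-27 kg × 3.204 × 10^-19 C × (6.62 × 10^-12 m)²)
V = 2.35 V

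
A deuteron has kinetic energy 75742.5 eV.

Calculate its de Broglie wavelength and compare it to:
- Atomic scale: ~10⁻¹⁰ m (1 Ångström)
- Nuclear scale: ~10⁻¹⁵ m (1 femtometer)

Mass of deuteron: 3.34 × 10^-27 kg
λ = 7.36 × 10^-14 m, which is between nuclear and atomic scales.

Using λ = h/√(2mKE):

KE = 75742.5 eV = 1.214 × 10^-14 J

λ = h/√(2mKE)
λ = (6.626 × 10^-34 J·s) / √(2 × 3.34 × 10^-27 kg × 1.214 × 10^-14 J)
λ = 7.36 × 10^-14 m

Comparison:
- Atomic scale (10⁻¹⁰ m): λ is 0.00074× this size
- Nuclear scale (10⁻¹⁵ m): λ is 74× this size

The wavelength is between nuclear and atomic scales.

This wavelength is appropriate for probing atomic structure but too large for nuclear physics experiments.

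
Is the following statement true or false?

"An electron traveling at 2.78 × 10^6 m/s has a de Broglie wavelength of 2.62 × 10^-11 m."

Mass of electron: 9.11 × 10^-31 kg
False

The claim is incorrect.

Using λ = h/(mv):
λ = (6.626 × 10^-34 J·s) / (9.11 × 10^-31 kg × 2.78 × 10^6 m/s)
λ = 2.62 × 10^-10 m

The actual wavelength differs from the claimed 2.62 × 10^-11 m.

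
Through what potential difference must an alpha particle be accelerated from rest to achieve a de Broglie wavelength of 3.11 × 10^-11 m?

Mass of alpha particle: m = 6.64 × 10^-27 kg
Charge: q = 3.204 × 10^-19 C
1.07 × 10^-1 V

From λ = h/√(2mqV), we solve for V:

λ² = h²/(2mqV)
V = h²/(2mqλ²)
V = (6.626 × 10^-34 J·s)² / (2 × 6.64 × 10^-27 kg × 3.204 × 10^-19 C × (3.11 × 10^-11 m)²)
V = 1.07 × 10^-1 V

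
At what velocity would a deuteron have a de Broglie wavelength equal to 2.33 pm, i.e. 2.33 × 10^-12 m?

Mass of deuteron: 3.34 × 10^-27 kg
8.51 × 10^4 m/s

From λ = h/(mv), solve for v:

v = h/(mλ)
v = (6.626 × 10^-34 J·s) / (3.34 × 10^-27 kg × 2.33 × 10^-12 m)
v = 8.51 × 10^4 m/s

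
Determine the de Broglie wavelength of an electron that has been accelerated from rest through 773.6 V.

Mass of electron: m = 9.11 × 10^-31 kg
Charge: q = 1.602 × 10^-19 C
4.41 × 10^-11 m

When a particle is accelerated through voltage V, it gains kinetic energy KE = qV.

The de Broglie wavelength is then λ = h/√(2mqV):

λ = h/√(2mqV)
λ = (6.626 × 10^-34 J·s) / √(2 × 9.11 × 10^-31 kg × 1.602 × 10^-19 C × 773.6 V)
λ = 4.41 × 10^-11 m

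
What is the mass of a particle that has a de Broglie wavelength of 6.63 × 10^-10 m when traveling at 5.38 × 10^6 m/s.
1.86 × 10^-31 kg

From the de Broglie relation λ = h/(mv), we solve for m:

m = h/(λv)
m = (6.626 × 10^-34 J·s) / (6.63 × 10^-10 m × 5.38 × 10^6 m/s)
m = 1.86 × 10^-31 kg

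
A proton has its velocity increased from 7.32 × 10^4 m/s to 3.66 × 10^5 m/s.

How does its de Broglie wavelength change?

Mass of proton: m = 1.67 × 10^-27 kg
The wavelength decreases by a factor of 5.

Using λ = h/(mv):

Initial wavelength: λ₁ = h/(mv₁) = 5.42 × 10^-12 m
Final wavelength: λ₂ = h/(mv₂) = 1.08 × 10^-12 m

Since λ ∝ 1/v, when velocity increases by a factor of 5, the wavelength decreases by a factor of 5.

λ₂/λ₁ = v₁/v₂ = 1/5

The wavelength decreases by a factor of 5.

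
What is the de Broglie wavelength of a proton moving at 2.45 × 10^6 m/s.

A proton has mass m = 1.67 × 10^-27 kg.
1.62 × 10^-13 m

Using the de Broglie relation λ = h/(mv):

λ = h/(mv)
λ = (6.626 × 10^-34 J·s) / (1.67 × 10^-27 kg × 2.45 × 10^6 m/s)
λ = 1.62 × 10^-13 m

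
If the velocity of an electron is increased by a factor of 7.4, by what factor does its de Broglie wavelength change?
The wavelength decreases by a factor of 7.4.

From λ = h/(mv), the wavelength is inversely proportional to velocity:

λ ∝ 1/v

If v → 7.4v, then λ → λ/7.4

When velocity is increased by a factor of 7.4, the wavelength decreases by a factor of 7.4.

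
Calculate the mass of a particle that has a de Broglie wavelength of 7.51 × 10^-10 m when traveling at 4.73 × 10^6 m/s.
1.87 × 10^-31 kg

From the de Broglie relation λ = h/(mv), we solve for m:

m = h/(λv)
m = (6.626 × 10^-34 J·s) / (7.51 × 10^-10 m × 4.73 × 10^6 m/s)
m = 1.87 × 10^-31 kg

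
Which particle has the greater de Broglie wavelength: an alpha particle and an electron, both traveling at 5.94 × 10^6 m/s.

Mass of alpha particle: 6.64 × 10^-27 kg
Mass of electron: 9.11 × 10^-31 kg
The electron has the longer wavelength.

Using λ = h/(mv), since both particles have the same velocity, the wavelength depends only on mass.

For alpha particle: λ₁ = h/(m₁v) = 1.68 × 10^-14 m
For electron: λ₂ = h/(m₂v) = 1.22 × 10^-10 m

Since λ ∝ 1/m at constant velocity, the lighter particle has the longer wavelength.

The electron has the longer de Broglie wavelength.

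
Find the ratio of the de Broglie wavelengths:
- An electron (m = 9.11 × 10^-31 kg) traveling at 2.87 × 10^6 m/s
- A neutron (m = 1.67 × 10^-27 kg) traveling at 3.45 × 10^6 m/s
λ₁/λ₂ = 2.20 × 10^3

Using λ = h/(mv):

λ₁ = h/(m₁v₁) = 2.53 × 10^-10 m
λ₂ = h/(m₂v₂) = 1.15 × 10^-13 m

Ratio λ₁/λ₂ = (m₂v₂)/(m₁v₁)
         = (1.67 × 10^-27 kg × 3.45 × 10^6 m/s) / (9.11 × 10^-31 kg × 2.87 × 10^6 m/s)
         = 2.20 × 10^3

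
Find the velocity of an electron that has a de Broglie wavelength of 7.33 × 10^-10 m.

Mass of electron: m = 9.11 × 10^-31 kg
9.92 × 10^5 m/s

From the de Broglie relation λ = h/(mv), we solve for v:

v = h/(mλ)
v = (6.626 × 10^-34 J·s) / (9.11 × 10^-31 kg × 7.33 × 10^-10 m)
v = 9.92 × 10^5 m/s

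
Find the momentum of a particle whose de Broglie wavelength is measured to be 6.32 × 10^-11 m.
1.05 × 10^-23 kg·m/s

From the de Broglie relation λ = h/p, we solve for p:

p = h/λ
p = (6.626 × 10^-34 J·s) / (6.32 × 10^-11 m)
p = 1.05 × 10^-23 kg·m/s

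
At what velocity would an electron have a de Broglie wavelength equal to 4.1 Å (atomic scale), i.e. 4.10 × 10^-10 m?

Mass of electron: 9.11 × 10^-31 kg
1.77 × 10^6 m/s

From λ = h/(mv), solve for v:

v = h/(mλ)
v = (6.626 × 10^-34 J·s) / (9.11 × 10^-31 kg × 4.10 × 10^-10 m)
v = 1.77 × 10^6 m/s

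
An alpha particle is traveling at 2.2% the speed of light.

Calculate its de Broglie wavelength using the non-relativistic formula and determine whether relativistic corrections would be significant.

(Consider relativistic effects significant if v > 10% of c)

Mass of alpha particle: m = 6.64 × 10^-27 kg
No, relativistic corrections are not needed.

Using the non-relativistic de Broglie formula λ = h/(mv):

v = 2.2% × c = 6.595 × 10^6 m/s

λ = h/(mv)
λ = (6.626 × 10^-34 J·s) / (6.64 × 10^-27 kg × 6.595 × 10^6 m/s)
λ = 1.51 × 10^-14 m

Since v = 2.2% of c < 10% of c, relativistic corrections are NOT significant and this non-relativistic result is a good approximation.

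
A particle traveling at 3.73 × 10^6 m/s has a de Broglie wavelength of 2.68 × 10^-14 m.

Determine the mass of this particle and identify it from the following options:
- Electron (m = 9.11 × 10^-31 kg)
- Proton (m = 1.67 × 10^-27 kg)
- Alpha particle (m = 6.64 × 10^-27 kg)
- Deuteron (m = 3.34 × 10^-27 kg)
The particle is an alpha particle.

From λ = h/(mv), solve for mass:

m = h/(λv)
m = (6.626 × 10^-34 J·s) / (2.68 × 10^-14 m × 3.73 × 10^6 m/s)
m = 6.63 × 10^-27 kg

Comparing with the listed masses, this is closest to an alpha particle.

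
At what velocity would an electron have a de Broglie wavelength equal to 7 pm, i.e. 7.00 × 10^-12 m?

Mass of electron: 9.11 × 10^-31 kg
1.04 × 10^8 m/s

From λ = h/(mv), solve for v:

v = h/(mλ)
v = (6.626 × 10^-34 J·s) / (9.11 × 10^-31 kg × 7.00 × 10^-12 m)
v = 1.04 × 10^8 m/s

Note: This velocity is 34.7% of the speed of light, so relativistic corrections would be needed for a more accurate calculation.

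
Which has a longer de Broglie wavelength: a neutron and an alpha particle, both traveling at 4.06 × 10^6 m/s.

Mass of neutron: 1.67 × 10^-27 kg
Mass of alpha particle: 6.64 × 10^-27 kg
The neutron has the longer wavelength.

Using λ = h/(mv), since both particles have the same velocity, the wavelength depends only on mass.

For neutron: λ₁ = h/(m₁v) = 9.77 × 10^-14 m
For alpha particle: λ₂ = h/(m₂v) = 2.46 × 10^-14 m

Since λ ∝ 1/m at constant velocity, the lighter particle has the longer wavelength.

The neutron has the longer de Broglie wavelength.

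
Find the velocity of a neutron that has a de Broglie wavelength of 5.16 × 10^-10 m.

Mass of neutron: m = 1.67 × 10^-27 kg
7.69 × 10^2 m/s

From the de Broglie relation λ = h/(mv), we solve for v:

v = h/(mλ)
v = (6.626 × 10^-34 J·s) / (1.67 × 10^-27 kg × 5.16 × 10^-10 m)
v = 7.69 × 10^2 m/s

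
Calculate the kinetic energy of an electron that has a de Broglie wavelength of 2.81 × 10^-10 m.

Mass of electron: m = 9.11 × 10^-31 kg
3.05 × 10^-18 J (or 19.0 eV)

From λ = h/√(2mKE), we solve for KE:

λ² = h²/(2mKE)
KE = h²/(2mλ²)
KE = (6.626 × 10^-34 J·s)² / (2 × 9.11 × 10^-31 kg × (2.81 × 10^-10 m)²)
KE = 3.05 × 10^-18 J
KE = 19.0 eV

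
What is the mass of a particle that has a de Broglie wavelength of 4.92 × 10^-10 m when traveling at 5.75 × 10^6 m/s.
2.34 × 10^-31 kg

From the de Broglie relation λ = h/(mv), we solve for m:

m = h/(λv)
m = (6.626 × 10^-34 J·s) / (4.92 × 10^-10 m × 5.75 × 10^6 m/s)
m = 2.34 × 10^-31 kg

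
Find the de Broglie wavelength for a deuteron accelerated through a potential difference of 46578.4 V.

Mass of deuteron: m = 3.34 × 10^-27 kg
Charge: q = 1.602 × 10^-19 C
9.39 × 10^-14 m

When a particle is accelerated through voltage V, it gains kinetic energy KE = qV.

The de Broglie wavelength is then λ = h/√(2mqV):

λ = h/√(2mqV)
λ = (6.626 × 10^-34 J·s) / √(2 × 3.34 × 10^-27 kg × 1.602 × 10^-19 C × 46578.4 V)
λ = 9.39 × 10^-14 m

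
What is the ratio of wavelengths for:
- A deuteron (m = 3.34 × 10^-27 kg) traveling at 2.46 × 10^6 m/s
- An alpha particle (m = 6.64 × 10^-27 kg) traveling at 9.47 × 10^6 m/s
λ₁/λ₂ = 7.65

Using λ = h/(mv):

λ₁ = h/(m₁v₁) = 8.06 × 10^-14 m
λ₂ = h/(m₂v₂) = 1.05 × 10^-14 m

Ratio λ₁/λ₂ = (m₂v₂)/(m₁v₁)
         = (6.64 × 10^-27 kg × 9.47 × 10^6 m/s) / (3.34 × 10^-27 kg × 2.46 × 10^6 m/s)
         = 7.65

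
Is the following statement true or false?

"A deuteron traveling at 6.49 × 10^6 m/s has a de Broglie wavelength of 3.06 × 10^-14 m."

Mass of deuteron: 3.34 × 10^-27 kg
True

The claim is correct.

Using λ = h/(mv):
λ = (6.626 × 10^-34 J·s) / (3.34 × 10^-27 kg × 6.49 × 10^6 m/s)
λ = 3.06 × 10^-14 m

This matches the claimed value.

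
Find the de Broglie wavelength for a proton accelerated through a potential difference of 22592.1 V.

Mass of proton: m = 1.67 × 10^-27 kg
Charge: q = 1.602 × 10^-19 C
1.91 × 10^-13 m

When a particle is accelerated through voltage V, it gains kinetic energy KE = qV.

The de Broglie wavelength is then λ = h/√(2mqV):

λ = h/√(2mqV)
λ = (6.626 × 10^-34 J·s) / √(2 × 1.67 × 10^-27 kg × 1.602 × 10^-19 C × 22592.1 V)
λ = 1.91 × 10^-13 m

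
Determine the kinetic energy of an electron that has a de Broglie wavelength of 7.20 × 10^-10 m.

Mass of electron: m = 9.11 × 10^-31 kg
4.65 × 10^-19 J (or 2.90 eV)

From λ = h/√(2mKE), we solve for KE:

λ² = h²/(2mKE)
KE = h²/(2mλ²)
KE = (6.626 × 10^-34 J·s)² / (2 × 9.11 × 10^-31 kg × (7.20 × 10^-10 m)²)
KE = 4.65 × 10^-19 J
KE = 2.90 eV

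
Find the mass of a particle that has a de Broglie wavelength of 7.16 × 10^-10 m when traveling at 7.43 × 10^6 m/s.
1.25 × 10^-31 kg

From the de Broglie relation λ = h/(mv), we solve for m:

m = h/(λv)
m = (6.626 × 10^-34 J·s) / (7.16 × 10^-10 m × 7.43 × 10^6 m/s)
m = 1.25 × 10^-31 kg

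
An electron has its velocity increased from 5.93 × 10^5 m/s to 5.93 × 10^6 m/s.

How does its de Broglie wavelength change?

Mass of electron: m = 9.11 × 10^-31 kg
The wavelength decreases by a factor of 10.

Using λ = h/(mv):

Initial wavelength: λ₁ = h/(mv₁) = 1.23 × 10^-9 m
Final wavelength: λ₂ = h/(mv₂) = 1.23 × 10^-10 m

Since λ ∝ 1/v, when velocity increases by a factor of 10, the wavelength decreases by a factor of 10.

λ₂/λ₁ = v₁/v₂ = 1/10

The wavelength decreases by a factor of 10.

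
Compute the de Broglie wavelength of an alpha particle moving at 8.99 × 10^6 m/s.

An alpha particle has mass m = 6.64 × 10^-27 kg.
1.11 × 10^-14 m

Using the de Broglie relation λ = h/(mv):

λ = h/(mv)
λ = (6.626 × 10^-34 J·s) / (6.64 × 10^-27 kg × 8.99 × 10^6 m/s)
λ = 1.11 × 10^-14 m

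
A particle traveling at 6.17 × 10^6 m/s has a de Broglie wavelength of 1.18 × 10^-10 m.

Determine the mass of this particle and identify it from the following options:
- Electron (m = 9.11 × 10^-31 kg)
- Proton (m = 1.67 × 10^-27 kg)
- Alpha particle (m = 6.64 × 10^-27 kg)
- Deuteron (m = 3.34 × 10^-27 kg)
The particle is an electron.

From λ = h/(mv), solve for mass:

m = h/(λv)
m = (6.626 × 10^-34 J·s) / (1.18 × 10^-10 m × 6.17 × 10^6 m/s)
m = 9.10 × 10^-31 kg

Comparing with the listed masses, this is closest to an electron.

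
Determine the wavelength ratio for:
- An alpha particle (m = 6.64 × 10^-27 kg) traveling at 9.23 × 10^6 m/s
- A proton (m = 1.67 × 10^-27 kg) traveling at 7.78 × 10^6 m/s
λ₁/λ₂ = 0.212

Using λ = h/(mv):

λ₁ = h/(m₁v₁) = 1.08 × 10^-14 m
λ₂ = h/(m₂v₂) = 5.10 × 10^-14 m

Ratio λ₁/λ₂ = (m₂v₂)/(m₁v₁)
         = (1.67 × 10^-27 kg × 7.78 × 10^6 m/s) / (6.64 × 10^-27 kg × 9.23 × 10^6 m/s)
         = 0.212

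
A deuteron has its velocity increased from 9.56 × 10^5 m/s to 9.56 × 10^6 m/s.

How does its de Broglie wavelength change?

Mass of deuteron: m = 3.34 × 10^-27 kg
The wavelength decreases by a factor of 10.

Using λ = h/(mv):

Initial wavelength: λ₁ = h/(mv₁) = 2.08 × 10^-13 m
Final wavelength: λ₂ = h/(mv₂) = 2.08 × 10^-14 m

Since λ ∝ 1/v, when velocity increases by a factor of 10, the wavelength decreases by a factor of 10.

λ₂/λ₁ = v₁/v₂ = 1/10

The wavelength decreases by a factor of 10.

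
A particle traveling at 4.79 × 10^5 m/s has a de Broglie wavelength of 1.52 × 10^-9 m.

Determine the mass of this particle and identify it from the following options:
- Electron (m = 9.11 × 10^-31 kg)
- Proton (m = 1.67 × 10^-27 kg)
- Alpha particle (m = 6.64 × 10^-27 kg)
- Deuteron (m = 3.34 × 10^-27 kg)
The particle is an electron.

From λ = h/(mv), solve for mass:

m = h/(λv)
m = (6.626 × 10^-34 J·s) / (1.52 × 10^-9 m × 4.79 × 10^5 m/s)
m = 9.10 × 10^-31 kg

Comparing with the listed masses, this is closest to an electron.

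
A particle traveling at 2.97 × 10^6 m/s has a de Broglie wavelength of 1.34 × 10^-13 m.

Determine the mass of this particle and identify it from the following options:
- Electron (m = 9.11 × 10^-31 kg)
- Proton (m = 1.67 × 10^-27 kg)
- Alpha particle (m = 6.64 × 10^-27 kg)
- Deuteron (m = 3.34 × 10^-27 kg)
The particle is a proton.

From λ = h/(mv), solve for mass:

m = h/(λv)
m = (6.626 × 10^-34 J·s) / (1.34 × 10^-13 m × 2.97 × 10^6 m/s)
m = 1.66 × 10^-27 kg

Comparing with the listed masses, this is closest to a proton.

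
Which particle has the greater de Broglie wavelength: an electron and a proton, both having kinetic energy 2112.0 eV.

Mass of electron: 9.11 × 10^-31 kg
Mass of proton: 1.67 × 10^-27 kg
The electron has the longer wavelength.

Using λ = h/√(2mKE):

For electron: λ₁ = h/√(2m₁KE) = 2.67 × 10^-11 m
For proton: λ₂ = h/√(2m₂KE) = 6.23 × 10^-13 m

Since λ ∝ 1/√m at constant kinetic energy, the lighter particle has the longer wavelength.

The electron has the longer de Broglie wavelength.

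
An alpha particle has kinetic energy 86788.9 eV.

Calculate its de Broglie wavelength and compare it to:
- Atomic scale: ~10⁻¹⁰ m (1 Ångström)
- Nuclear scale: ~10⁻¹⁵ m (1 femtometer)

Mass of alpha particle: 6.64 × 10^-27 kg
λ = 4.88 × 10^-14 m, which is between nuclear and atomic scales.

Using λ = h/√(2mKE):

KE = 86788.9 eV = 1.391 × 10^-14 J

λ = h/√(2mKE)
λ = (6.626 × 10^-34 J·s) / √(2 × 6.64 × 10^-27 kg × 1.391 × 10^-14 J)
λ = 4.88 × 10^-14 m

Comparison:
- Atomic scale (10⁻¹⁰ m): λ is 0.00049× this size
- Nuclear scale (10⁻¹⁵ m): λ is 49× this size

The wavelength is between nuclear and atomic scales.

This wavelength is appropriate for probing atomic structure but too large for nuclear physics experiments.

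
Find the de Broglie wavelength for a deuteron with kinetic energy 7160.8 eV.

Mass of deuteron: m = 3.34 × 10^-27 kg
2.39 × 10^-13 m

Using λ = h/√(2mKE):

First convert KE to Joules: KE = 7160.8 eV = 1.147 × 10^-15 J

λ = h/√(2mKE)
λ = (6.626 × 10^-34 J·s) / √(2 × 3.34 × 10^-27 kg × 1.147 × 10^-15 J)
λ = 2.39 × 10^-13 m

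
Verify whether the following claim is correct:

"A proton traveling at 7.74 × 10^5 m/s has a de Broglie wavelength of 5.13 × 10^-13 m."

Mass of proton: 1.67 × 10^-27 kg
True

The claim is correct.

Using λ = h/(mv):
λ = (6.626 × 10^-34 J·s) / (1.67 × 10^-27 kg × 7.74 × 10^5 m/s)
λ = 5.13 × 10^-13 m

This matches the claimed value.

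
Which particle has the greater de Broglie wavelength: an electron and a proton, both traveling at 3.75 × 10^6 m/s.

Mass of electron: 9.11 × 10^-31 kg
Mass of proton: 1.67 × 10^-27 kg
The electron has the longer wavelength.

Using λ = h/(mv), since both particles have the same velocity, the wavelength depends only on mass.

For electron: λ₁ = h/(m₁v) = 1.94 × 10^-10 m
For proton: λ₂ = h/(m₂v) = 1.06 × 10^-13 m

Since λ ∝ 1/m at constant velocity, the lighter particle has the longer wavelength.

The electron has the longer de Broglie wavelength.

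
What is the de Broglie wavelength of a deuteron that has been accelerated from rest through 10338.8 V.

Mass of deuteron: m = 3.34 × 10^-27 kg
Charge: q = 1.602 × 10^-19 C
1.99 × 10^-13 m

When a particle is accelerated through voltage V, it gains kinetic energy KE = qV.

The de Broglie wavelength is then λ = h/√(2mqV):

λ = h/√(2mqV)
λ = (6.626 × 10^-34 J·s) / √(2 × 3.34 × 10^-27 kg × 1.602 × 10^-19 C × 10338.8 V)
λ = 1.99 × 10^-13 m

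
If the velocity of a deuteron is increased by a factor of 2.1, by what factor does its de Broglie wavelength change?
The wavelength decreases by a factor of 2.1.

From λ = h/(mv), the wavelength is inversely proportional to velocity:

λ ∝ 1/v

If v → 2.1v, then λ → λ/2.1

When velocity is increased by a factor of 2.1, the wavelength decreases by a factor of 2.1.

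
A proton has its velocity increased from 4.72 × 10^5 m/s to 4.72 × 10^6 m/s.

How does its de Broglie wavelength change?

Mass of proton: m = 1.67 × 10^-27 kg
The wavelength decreases by a factor of 10.

Using λ = h/(mv):

Initial wavelength: λ₁ = h/(mv₁) = 8.41 × 10^-13 m
Final wavelength: λ₂ = h/(mv₂) = 8.41 × 10^-14 m

Since λ ∝ 1/v, when velocity increases by a factor of 10, the wavelength decreases by a factor of 10.

λ₂/λ₁ = v₁/v₂ = 1/10

The wavelength decreases by a factor of 10.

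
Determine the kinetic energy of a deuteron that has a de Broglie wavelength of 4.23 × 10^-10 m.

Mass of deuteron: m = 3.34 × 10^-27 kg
3.67 × 10^-22 J (or 2.29 × 10^-3 eV)

From λ = h/√(2mKE), we solve for KE:

λ² = h²/(2mKE)
KE = h²/(2mλ²)
KE = (6.626 × 10^-34 J·s)² / (2 × 3.34 × 10^-27 kg × (4.23 × 10^-10 m)²)
KE = 3.67 × 10^-22 J
KE = 2.29 × 10^-3 eV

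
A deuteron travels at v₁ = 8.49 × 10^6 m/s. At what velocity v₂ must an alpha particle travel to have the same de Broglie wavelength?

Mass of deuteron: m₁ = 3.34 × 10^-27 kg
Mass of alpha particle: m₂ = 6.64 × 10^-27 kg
v₂ = 4.27 × 10^6 m/s

For equal de Broglie wavelengths: λ₁ = λ₂

h/(m₁v₁) = h/(m₂v₂)
m₁v₁ = m₂v₂
v₂ = v₁ · (m₁/m₂)

v₂ = 8.49 × 10^6 m/s × (3.34 × 10^-27 kg / 6.64 × 10^-27 kg)
v₂ = 4.27 × 10^6 m/s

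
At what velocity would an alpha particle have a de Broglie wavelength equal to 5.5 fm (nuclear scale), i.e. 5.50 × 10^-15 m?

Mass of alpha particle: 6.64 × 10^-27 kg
1.81 × 10^7 m/s

From λ = h/(mv), solve for v:

v = h/(mλ)
v = (6.626 × 10^-34 J·s) / (6.64 × 10^-27 kg × 5.50 × 10^-15 m)
v = 1.81 × 10^7 m/s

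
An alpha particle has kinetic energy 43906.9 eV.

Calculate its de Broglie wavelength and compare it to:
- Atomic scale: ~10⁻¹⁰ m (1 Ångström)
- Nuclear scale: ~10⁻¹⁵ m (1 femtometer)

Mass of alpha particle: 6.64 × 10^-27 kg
λ = 6.86 × 10^-14 m, which is between nuclear and atomic scales.

Using λ = h/√(2mKE):

KE = 43906.9 eV = 7.035 × 10^-15 J

λ = h/√(2mKE)
λ = (6.626 × 10^-34 J·s) / √(2 × 6.64 × 10^-27 kg × 7.035 × 10^-15 J)
λ = 6.86 × 10^-14 m

Comparison:
- Atomic scale (10⁻¹⁰ m): λ is 0.00069× this size
- Nuclear scale (10⁻¹⁵ m): λ is 69× this size

The wavelength is between nuclear and atomic scales.

This wavelength is appropriate for probing atomic structure but too large for nuclear physics experiments.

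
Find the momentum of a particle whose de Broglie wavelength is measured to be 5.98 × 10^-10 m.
1.11 × 10^-24 kg·m/s

From the de Broglie relation λ = h/p, we solve for p:

p = h/λ
p = (6.626 × 10^-34 J·s) / (5.98 × 10^-10 m)
p = 1.11 × 10^-24 kg·m/s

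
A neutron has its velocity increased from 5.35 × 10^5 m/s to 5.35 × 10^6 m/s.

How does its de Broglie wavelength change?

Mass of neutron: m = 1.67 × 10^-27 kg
The wavelength decreases by a factor of 10.

Using λ = h/(mv):

Initial wavelength: λ₁ = h/(mv₁) = 7.42 × 10^-13 m
Final wavelength: λ₂ = h/(mv₂) = 7.42 × 10^-14 m

Since λ ∝ 1/v, when velocity increases by a factor of 10, the wavelength decreases by a factor of 10.

λ₂/λ₁ = v₁/v₂ = 1/10

The wavelength decreases by a factor of 10.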